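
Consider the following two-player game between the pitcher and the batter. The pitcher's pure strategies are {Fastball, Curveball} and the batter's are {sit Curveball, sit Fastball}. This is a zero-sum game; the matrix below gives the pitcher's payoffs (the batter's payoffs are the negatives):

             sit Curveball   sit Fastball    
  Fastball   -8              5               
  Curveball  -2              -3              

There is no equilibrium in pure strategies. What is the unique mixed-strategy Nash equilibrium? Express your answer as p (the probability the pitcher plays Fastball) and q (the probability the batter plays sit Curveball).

Set the batter's expected payoff from sit Curveball equal to that from sit Fastball:
  the batter's payoff from sit Curveball: p·8 + (1−p)·2 = 6p + 2
  the batter's payoff from sit Fastball: p·(-5) + (1−p)·3 = -8p + 3
  6p + 2 = -8p + 3  ⇒  14p = 1  ⇒  p = 1/14.
In a mixed equilibrium the pitcher is indifferent between Fastball and Curveball; this condition fixes q.
  the pitcher's payoff to Fastball: q·(-8) + (1−q)·5 = -13q + 5
  the pitcher's payoff to Curveball: q·(-2) + (1−q)·(-3) = q - 3
  -13q + 5 = q - 3  ⇒  -14q = -8  ⇒  q = 4/7.

p = 1/14, q = 4/7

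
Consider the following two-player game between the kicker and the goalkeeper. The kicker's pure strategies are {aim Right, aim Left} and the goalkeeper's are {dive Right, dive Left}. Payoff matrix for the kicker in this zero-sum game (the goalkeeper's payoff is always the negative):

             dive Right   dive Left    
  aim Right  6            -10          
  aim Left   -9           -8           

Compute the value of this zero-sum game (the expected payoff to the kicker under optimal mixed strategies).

v = -138/17

The kicker's indifference between aim Right and aim Left determines the goalkeeper's mixing probability q:
  the kicker's payoff to aim Right: q·6 + (1−q)·(-10) = 16q - 10
  the kicker's payoff to aim Left: q·(-9) + (1−q)·(-8) = -q - 8
  16q - 10 = -q - 8  ⇒  17q = 2  ⇒  q = 2/17.
The value is the kicker's expected payoff against this mix (using aim Right): (2/17)·6 + (15/17)·(-10) = -138/17.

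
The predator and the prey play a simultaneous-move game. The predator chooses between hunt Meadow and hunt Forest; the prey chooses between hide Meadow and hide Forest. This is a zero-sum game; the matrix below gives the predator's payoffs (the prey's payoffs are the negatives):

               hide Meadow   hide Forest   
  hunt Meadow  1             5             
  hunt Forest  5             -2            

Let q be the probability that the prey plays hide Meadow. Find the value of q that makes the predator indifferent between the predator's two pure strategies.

In a mixed equilibrium the predator is indifferent between hunt Meadow and hunt Forest; this condition fixes q.
  the predator's expected payoff from hunt Meadow: q·1 + (1−q)·5 = -4q + 5
  the predator's expected payoff from hunt Forest: q·5 + (1−q)·(-2) = 7q - 2
  -4q + 5 = 7q - 2  ⇒  -11q = -7  ⇒  q = 7/11.

q = 7/11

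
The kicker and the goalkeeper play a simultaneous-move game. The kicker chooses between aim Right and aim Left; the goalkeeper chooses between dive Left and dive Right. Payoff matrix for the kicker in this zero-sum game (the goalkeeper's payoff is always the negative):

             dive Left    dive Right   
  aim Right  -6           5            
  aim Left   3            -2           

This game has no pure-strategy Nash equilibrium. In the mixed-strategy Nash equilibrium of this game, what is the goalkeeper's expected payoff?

-3/16

The kicker's mix must leave the goalkeeper indifferent between dive Left and dive Right.
  the goalkeeper's expected payoff from dive Left: p·6 + (1−p)·(-3) = 9p - 3
  the goalkeeper's expected payoff from dive Right: p·(-5) + (1−p)·2 = -7p + 2
  9p - 3 = -7p + 2  ⇒  16p = 5  ⇒  p = 5/16.
At equilibrium the goalkeeper is indifferent across columns, so the goalkeeper's payoff equals the payoff from dive Left: (5/16)·6 + (11/16)·(-3) = -3/16.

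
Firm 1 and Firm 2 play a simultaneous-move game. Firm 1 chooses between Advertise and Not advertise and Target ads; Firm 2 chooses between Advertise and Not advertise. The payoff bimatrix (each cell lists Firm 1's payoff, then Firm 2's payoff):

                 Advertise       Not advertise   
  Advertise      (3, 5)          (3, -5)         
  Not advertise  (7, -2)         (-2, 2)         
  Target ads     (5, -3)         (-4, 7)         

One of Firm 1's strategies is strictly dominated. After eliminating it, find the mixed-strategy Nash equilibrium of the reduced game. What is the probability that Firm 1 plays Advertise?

Firm 1's strategy Target ads is strictly dominated by Not advertise: 7 > 5 and -2 > -4. Eliminate Target ads.
Firm 2's indifference between Advertise and Not advertise determines Firm 1's mixing probability p:
  Firm 2's expected payoff from Advertise: p·5 + (1−p)·(-2) = 7p - 2
  Firm 2's expected payoff from Not advertise: p·(-5) + (1−p)·2 = -7p + 2
  7p - 2 = -7p + 2  ⇒  14p = 4  ⇒  p = 2/7.

p = 2/7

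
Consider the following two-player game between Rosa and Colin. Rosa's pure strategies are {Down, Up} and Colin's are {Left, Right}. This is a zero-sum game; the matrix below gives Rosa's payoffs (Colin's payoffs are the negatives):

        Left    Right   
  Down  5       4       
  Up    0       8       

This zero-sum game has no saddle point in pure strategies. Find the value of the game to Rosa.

Rosa's indifference between Down and Up determines Colin's mixing probability q:
  Rosa's expected payoff from Down: q·5 + (1−q)·4 = q + 4
  Rosa's expected payoff from Up: q·0 + (1−q)·8 = -8q + 8
  q + 4 = -8q + 8  ⇒  9q = 4  ⇒  q = 4/9.
The value is Rosa's expected payoff against this mix (using Down): (4/9)·5 + (5/9)·4 = 40/9.

v = 40/9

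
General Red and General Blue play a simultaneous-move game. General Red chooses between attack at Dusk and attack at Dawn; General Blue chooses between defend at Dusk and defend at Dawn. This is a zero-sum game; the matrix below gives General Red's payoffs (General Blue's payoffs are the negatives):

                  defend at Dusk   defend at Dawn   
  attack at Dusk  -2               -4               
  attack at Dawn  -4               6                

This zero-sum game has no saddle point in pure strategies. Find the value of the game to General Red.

v = -7/3

For General Red to be willing to mix, General Red must be indifferent between attack at Dusk and attack at Dawn, which pins down General Blue's mix.
  General Red's payoff from attack at Dusk: q·(-2) + (1−q)·(-4) = 2q - 4
  General Red's payoff from attack at Dawn: q·(-4) + (1−q)·6 = -10q + 6
  2q - 4 = -10q + 6  ⇒  12q = 10  ⇒  q = 5/6.
The value is General Red's expected payoff against this mix (using attack at Dusk): (5/6)·(-2) + (1/6)·(-4) = -7/3.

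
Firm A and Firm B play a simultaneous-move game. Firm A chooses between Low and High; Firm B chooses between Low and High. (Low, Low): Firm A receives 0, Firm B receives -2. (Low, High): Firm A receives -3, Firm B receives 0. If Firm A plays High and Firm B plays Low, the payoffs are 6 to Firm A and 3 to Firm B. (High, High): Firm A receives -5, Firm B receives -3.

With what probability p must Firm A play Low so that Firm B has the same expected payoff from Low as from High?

In a mixed equilibrium Firm B is indifferent between Low and High; this condition fixes p.
  Firm B's expected payoff from Low: p·(-2) + (1−p)·3 = -5p + 3
  Firm B's expected payoff from High: p·0 + (1−p)·(-3) = 3p - 3
  -5p + 3 = 3p - 3  ⇒  -8p = -6  ⇒  p = 3/4.

p = 3/4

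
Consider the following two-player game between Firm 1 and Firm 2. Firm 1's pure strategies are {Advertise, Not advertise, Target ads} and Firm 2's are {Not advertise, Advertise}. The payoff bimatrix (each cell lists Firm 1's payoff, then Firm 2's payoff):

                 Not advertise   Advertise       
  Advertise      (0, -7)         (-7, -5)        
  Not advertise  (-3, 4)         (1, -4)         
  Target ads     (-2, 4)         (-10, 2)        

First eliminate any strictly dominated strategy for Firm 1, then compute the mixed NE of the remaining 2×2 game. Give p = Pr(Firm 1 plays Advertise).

p = 4/5

Firm 1's strategy Target ads is strictly dominated by Advertise: 0 > -2 and -7 > -10. Eliminate Target ads.
In a mixed equilibrium Firm 2 is indifferent between Not advertise and Advertise; this condition fixes p.
  Firm 2's payoff to Not advertise: p·(-7) + (1−p)·4 = -11p + 4
  Firm 2's payoff to Advertise: p·(-5) + (1−p)·(-4) = -p - 4
  -11p + 4 = -p - 4  ⇒  -10p = -8  ⇒  p = 4/5.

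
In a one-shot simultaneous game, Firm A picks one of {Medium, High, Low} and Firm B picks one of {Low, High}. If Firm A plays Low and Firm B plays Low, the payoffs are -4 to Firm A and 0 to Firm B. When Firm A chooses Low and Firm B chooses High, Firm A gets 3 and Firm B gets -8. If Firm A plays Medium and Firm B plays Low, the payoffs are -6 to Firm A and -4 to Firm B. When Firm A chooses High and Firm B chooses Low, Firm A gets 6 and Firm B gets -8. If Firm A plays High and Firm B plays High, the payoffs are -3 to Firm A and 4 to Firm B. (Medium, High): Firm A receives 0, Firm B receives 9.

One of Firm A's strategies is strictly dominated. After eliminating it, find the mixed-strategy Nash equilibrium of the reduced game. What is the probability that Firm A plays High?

Firm A's strategy Medium is strictly dominated by Low: -4 > -6 and 3 > 0. Eliminate Medium.
Firm A's mix must leave Firm B indifferent between Low and High.
  Firm B's expected payoff from Low: p·(-8) + (1−p)·0 = -8p
  Firm B's expected payoff from High: p·4 + (1−p)·(-8) = 12p - 8
  -8p = 12p - 8  ⇒  -20p = -8  ⇒  p = 2/5.

p = 2/5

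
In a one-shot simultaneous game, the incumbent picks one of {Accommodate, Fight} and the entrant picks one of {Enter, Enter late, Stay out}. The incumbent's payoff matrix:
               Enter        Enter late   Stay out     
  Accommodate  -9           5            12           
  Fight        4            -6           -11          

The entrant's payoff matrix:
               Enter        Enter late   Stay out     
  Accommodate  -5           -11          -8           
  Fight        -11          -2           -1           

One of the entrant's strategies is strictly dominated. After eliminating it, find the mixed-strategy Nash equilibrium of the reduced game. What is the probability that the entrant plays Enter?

The entrant's strategy Enter late is strictly dominated by Stay out: -8 > -11 and -1 > -2. Eliminate Enter late.
The entrant's mix must leave the incumbent indifferent between Accommodate and Fight.
  the incumbent's payoff to Accommodate: q·(-9) + (1−q)·12 = -21q + 12
  the incumbent's payoff to Fight: q·4 + (1−q)·(-11) = 15q - 11
  -21q + 12 = 15q - 11  ⇒  -36q = -23  ⇒  q = 23/36.

q = 23/36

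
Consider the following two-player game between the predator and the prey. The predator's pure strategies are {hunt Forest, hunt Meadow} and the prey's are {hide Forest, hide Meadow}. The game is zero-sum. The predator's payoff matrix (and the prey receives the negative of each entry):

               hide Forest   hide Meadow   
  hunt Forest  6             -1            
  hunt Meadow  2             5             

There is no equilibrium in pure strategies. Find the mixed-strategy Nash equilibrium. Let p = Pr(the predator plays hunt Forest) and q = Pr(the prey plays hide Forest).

p = 3/10, q = 3/5

Set the prey's expected payoff from hide Forest equal to that from hide Meadow:
  the prey's payoff from hide Forest: p·(-6) + (1−p)·(-2) = -4p - 2
  the prey's payoff from hide Meadow: p·1 + (1−p)·(-5) = 6p - 5
  -4p - 2 = 6p - 5  ⇒  -10p = -3  ⇒  p = 3/10.
For the predator to be willing to mix, the predator must be indifferent between hunt Forest and hunt Meadow, which pins down the prey's mix.
  the predator's payoff from hunt Forest: q·6 + (1−q)·(-1) = 7q - 1
  the predator's payoff from hunt Meadow: q·2 + (1−q)·5 = -3q + 5
  7q - 1 = -3q + 5  ⇒  10q = 6  ⇒  q = 3/5.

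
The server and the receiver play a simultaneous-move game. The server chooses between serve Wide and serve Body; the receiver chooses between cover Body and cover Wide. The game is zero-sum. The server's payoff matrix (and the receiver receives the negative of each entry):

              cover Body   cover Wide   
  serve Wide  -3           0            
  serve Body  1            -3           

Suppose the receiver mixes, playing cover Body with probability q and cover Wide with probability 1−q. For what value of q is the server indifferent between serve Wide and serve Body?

The server's indifference between serve Wide and serve Body determines the receiver's mixing probability q:
  the server's payoff to serve Wide: q·(-3) + (1−q)·0 = -3q
  the server's payoff to serve Body: q·1 + (1−q)·(-3) = 4q - 3
  -3q = 4q - 3  ⇒  -7q = -3  ⇒  q = 3/7.

q = 3/7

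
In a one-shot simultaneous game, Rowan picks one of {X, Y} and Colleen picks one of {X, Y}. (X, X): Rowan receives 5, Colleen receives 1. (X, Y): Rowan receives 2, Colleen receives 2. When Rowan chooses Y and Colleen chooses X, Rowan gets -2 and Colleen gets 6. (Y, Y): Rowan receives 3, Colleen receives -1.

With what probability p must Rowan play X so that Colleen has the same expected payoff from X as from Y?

Set Colleen's expected payoff from X equal to that from Y:
  Colleen's payoff to X: p·1 + (1−p)·6 = -5p + 6
  Colleen's payoff to Y: p·2 + (1−p)·(-1) = 3p - 1
  -5p + 6 = 3p - 1  ⇒  -8p = -7  ⇒  p = 7/8.

p = 7/8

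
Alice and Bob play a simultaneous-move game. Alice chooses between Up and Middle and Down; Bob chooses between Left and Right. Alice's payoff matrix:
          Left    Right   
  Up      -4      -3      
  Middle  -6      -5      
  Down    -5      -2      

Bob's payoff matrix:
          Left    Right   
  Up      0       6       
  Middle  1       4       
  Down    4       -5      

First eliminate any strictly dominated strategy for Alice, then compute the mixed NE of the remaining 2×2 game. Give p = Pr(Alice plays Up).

p = 3/5

Alice's strategy Middle is strictly dominated by Down: -5 > -6 and -2 > -5. Eliminate Middle.
In a mixed equilibrium Bob is indifferent between Left and Right; this condition fixes p.
  Bob's expected payoff from Left: p·0 + (1−p)·4 = -4p + 4
  Bob's expected payoff from Right: p·6 + (1−p)·(-5) = 11p - 5
  -4p + 4 = 11p - 5  ⇒  -15p = -9  ⇒  p = 3/5.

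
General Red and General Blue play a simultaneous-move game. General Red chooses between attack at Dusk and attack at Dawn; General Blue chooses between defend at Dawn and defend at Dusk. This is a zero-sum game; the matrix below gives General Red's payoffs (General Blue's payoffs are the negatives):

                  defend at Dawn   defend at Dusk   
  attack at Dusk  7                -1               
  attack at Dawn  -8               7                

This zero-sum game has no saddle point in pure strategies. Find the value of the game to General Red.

General Blue's mix must leave General Red indifferent between attack at Dusk and attack at Dawn.
  General Red's payoff from attack at Dusk: q·7 + (1−q)·(-1) = 8q - 1
  General Red's payoff from attack at Dawn: q·(-8) + (1−q)·7 = -15q + 7
  8q - 1 = -15q + 7  ⇒  23q = 8  ⇒  q = 8/23.
The value is General Red's expected payoff against this mix (using attack at Dusk): (8/23)·7 + (15/23)·(-1) = 41/23.

v = 41/23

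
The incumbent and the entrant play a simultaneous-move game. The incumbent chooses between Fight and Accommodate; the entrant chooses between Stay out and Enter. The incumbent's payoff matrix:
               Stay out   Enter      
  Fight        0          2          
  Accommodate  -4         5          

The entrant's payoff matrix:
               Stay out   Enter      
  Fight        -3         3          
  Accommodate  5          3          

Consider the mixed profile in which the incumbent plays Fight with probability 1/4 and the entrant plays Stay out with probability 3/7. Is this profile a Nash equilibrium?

Check the entrant's indifference given the incumbent's mix p = 1/4:
  payoff from Stay out = 3; payoff from Enter = 3 — equal.
Check the incumbent's indifference given the entrant's mix q = 3/7:
  payoff from Fight = 8/7; payoff from Accommodate = 8/7 — equal.
Both players are indifferent, so neither can profitably deviate.

Yes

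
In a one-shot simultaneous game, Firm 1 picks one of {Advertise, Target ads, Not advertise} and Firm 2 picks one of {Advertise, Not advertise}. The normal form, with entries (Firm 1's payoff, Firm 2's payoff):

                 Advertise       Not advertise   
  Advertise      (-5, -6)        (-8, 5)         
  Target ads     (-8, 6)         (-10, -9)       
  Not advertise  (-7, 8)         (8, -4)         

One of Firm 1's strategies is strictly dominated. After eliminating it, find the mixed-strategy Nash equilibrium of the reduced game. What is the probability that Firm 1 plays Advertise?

Firm 1's strategy Target ads is strictly dominated by Advertise: -5 > -8 and -8 > -10. Eliminate Target ads.
For Firm 2 to be willing to mix, Firm 2 must be indifferent between Advertise and Not advertise, which pins down Firm 1's mix.
  Firm 2's payoff to Advertise: p·(-6) + (1−p)·8 = -14p + 8
  Firm 2's payoff to Not advertise: p·5 + (1−p)·(-4) = 9p - 4
  -14p + 8 = 9p - 4  ⇒  -23p = -12  ⇒  p = 12/23.

p = 12/23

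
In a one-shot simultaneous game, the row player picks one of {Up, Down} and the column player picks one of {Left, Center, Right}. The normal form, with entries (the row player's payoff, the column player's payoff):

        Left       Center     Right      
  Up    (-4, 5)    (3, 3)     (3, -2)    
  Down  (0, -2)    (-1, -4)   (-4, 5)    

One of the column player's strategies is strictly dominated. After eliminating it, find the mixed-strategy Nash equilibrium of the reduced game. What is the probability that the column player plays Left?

q = 7/11

The column player's strategy Center is strictly dominated by Left: 5 > 3 and -2 > -4. Eliminate Center.
In a mixed equilibrium the row player is indifferent between Up and Down; this condition fixes q.
  the row player's expected payoff from Up: q·(-4) + (1−q)·3 = -7q + 3
  the row player's expected payoff from Down: q·0 + (1−q)·(-4) = 4q - 4
  -7q + 3 = 4q - 4  ⇒  -11q = -7  ⇒  q = 7/11.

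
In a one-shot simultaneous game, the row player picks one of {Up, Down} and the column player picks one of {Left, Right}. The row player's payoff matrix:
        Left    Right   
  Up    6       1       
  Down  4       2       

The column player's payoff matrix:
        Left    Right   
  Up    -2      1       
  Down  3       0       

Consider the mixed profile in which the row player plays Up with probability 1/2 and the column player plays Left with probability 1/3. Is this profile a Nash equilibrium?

Yes

Check the column player's indifference given the row player's mix p = 1/2:
  payoff from Left = 1/2; payoff from Right = 1/2 — equal.
Check the row player's indifference given the column player's mix q = 1/3:
  payoff from Up = 8/3; payoff from Down = 8/3 — equal.
Both players are indifferent, so neither can profitably deviate.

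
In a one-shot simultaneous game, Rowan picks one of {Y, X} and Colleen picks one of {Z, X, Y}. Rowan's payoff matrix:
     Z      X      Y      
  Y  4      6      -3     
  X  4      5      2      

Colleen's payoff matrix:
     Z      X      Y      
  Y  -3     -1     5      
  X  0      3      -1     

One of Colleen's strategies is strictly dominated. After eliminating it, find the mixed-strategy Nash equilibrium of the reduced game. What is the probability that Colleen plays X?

q = 5/6

Colleen's strategy Z is strictly dominated by X: -1 > -3 and 3 > 0. Eliminate Z.
For Rowan to be willing to mix, Rowan must be indifferent between Y and X, which pins down Colleen's mix.
  Rowan's expected payoff from Y: q·6 + (1−q)·(-3) = 9q - 3
  Rowan's expected payoff from X: q·5 + (1−q)·2 = 3q + 2
  9q - 3 = 3q + 2  ⇒  6q = 5  ⇒  q = 5/6.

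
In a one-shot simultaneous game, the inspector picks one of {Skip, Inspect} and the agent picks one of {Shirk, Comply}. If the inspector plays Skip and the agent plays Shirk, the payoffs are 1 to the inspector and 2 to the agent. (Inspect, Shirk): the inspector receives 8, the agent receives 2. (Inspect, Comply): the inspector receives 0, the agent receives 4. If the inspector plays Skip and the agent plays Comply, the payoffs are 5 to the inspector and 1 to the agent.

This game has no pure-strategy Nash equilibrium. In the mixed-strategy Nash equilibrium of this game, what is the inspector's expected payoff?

10/3

The inspector's indifference between Skip and Inspect determines the agent's mixing probability q:
  the inspector's payoff from Skip: q·1 + (1−q)·5 = -4q + 5
  the inspector's payoff from Inspect: q·8 + (1−q)·0 = 8q
  -4q + 5 = 8q  ⇒  -12q = -5  ⇒  q = 5/12.
At equilibrium the inspector is indifferent across rows, so the inspector's payoff equals the payoff from Skip: (5/12)·1 + (7/12)·5 = 10/3.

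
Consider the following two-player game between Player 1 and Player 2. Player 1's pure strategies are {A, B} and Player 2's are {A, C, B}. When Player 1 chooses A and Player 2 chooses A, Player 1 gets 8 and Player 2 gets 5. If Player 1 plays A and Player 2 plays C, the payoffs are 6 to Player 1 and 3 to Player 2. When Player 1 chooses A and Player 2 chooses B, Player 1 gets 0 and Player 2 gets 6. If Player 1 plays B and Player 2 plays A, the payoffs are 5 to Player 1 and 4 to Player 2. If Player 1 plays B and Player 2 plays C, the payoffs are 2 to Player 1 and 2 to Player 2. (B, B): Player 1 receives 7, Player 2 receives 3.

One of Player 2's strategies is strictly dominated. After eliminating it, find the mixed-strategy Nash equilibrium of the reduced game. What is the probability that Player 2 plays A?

Player 2's strategy C is strictly dominated by A: 5 > 3 and 4 > 2. Eliminate C.
Player 2's mix must leave Player 1 indifferent between A and B.
  Player 1's payoff from A: q·8 + (1−q)·0 = 8q
  Player 1's payoff from B: q·5 + (1−q)·7 = -2q + 7
  8q = -2q + 7  ⇒  10q = 7  ⇒  q = 7/10.

q = 7/10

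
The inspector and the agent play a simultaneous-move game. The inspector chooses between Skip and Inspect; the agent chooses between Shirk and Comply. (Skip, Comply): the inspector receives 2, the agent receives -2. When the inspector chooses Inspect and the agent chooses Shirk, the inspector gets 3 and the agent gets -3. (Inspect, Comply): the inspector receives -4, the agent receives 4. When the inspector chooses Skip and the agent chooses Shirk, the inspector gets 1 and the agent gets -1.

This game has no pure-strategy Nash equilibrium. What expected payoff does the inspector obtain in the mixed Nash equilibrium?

For the inspector to be willing to mix, the inspector must be indifferent between Skip and Inspect, which pins down the agent's mix.
  the inspector's payoff to Skip: q·1 + (1−q)·2 = -q + 2
  the inspector's payoff to Inspect: q·3 + (1−q)·(-4) = 7q - 4
  -q + 2 = 7q - 4  ⇒  -8q = -6  ⇒  q = 3/4.
At equilibrium the inspector is indifferent across rows, so the inspector's payoff equals the payoff from Skip: (3/4)·1 + (1/4)·2 = 5/4.

5/4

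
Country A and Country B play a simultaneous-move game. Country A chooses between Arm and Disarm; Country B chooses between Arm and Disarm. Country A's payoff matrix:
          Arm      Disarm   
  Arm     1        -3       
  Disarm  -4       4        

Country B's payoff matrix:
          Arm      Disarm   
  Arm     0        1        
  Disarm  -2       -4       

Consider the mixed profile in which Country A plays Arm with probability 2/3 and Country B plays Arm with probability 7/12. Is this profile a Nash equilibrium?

Check Country B's indifference given Country A's mix p = 2/3:
  payoff from Arm = -2/3; payoff from Disarm = -2/3 — equal.
Check Country A's indifference given Country B's mix q = 7/12:
  payoff from Arm = -2/3; payoff from Disarm = -2/3 — equal.
Both players are indifferent, so neither can profitably deviate.

Yes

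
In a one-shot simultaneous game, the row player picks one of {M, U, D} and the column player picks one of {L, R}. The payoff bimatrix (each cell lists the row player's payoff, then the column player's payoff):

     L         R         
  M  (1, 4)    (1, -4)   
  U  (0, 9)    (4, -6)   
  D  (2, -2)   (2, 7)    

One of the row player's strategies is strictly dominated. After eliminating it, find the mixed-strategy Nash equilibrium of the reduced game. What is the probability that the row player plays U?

p = 3/8

The row player's strategy M is strictly dominated by D: 2 > 1 and 2 > 1. Eliminate M.
Set the column player's expected payoff from L equal to that from R:
  the column player's payoff from L: p·9 + (1−p)·(-2) = 11p - 2
  the column player's payoff from R: p·(-6) + (1−p)·7 = -13p + 7
  11p - 2 = -13p + 7  ⇒  24p = 9  ⇒  p = 3/8.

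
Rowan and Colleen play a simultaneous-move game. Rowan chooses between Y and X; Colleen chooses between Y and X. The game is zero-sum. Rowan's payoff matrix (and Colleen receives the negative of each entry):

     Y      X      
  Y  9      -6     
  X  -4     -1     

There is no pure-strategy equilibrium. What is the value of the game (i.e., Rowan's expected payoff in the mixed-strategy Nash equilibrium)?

v = -11/6

In a mixed equilibrium Rowan is indifferent between Y and X; this condition fixes q.
  Rowan's payoff to Y: q·9 + (1−q)·(-6) = 15q - 6
  Rowan's payoff to X: q·(-4) + (1−q)·(-1) = -3q - 1
  15q - 6 = -3q - 1  ⇒  18q = 5  ⇒  q = 5/18.
The value is Rowan's expected payoff against this mix (using Y): (5/18)·9 + (13/18)·(-6) = -11/6.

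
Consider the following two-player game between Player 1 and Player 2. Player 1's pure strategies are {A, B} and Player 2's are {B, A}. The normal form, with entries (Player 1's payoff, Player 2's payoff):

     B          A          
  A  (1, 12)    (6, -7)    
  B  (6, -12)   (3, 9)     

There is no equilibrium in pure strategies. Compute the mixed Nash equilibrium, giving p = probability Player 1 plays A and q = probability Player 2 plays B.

In a mixed equilibrium Player 2 is indifferent between B and A; this condition fixes p.
  Player 2's payoff to B: p·12 + (1−p)·(-12) = 24p - 12
  Player 2's payoff to A: p·(-7) + (1−p)·9 = -16p + 9
  24p - 12 = -16p + 9  ⇒  40p = 21  ⇒  p = 21/40.
Set Player 1's expected payoff from A equal to that from B:
  Player 1's expected payoff from A: q·1 + (1−q)·6 = -5q + 6
  Player 1's expected payoff from B: q·6 + (1−q)·3 = 3q + 3
  -5q + 6 = 3q + 3  ⇒  -8q = -3  ⇒  q = 3/8.

p = 21/40, q = 3/8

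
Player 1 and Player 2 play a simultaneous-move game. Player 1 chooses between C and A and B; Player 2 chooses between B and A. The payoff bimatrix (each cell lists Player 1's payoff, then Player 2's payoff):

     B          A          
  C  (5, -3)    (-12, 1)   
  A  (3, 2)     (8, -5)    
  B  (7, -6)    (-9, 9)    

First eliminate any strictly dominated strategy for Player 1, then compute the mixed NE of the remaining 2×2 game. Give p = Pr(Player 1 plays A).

Player 1's strategy C is strictly dominated by B: 7 > 5 and -9 > -12. Eliminate C.
For Player 2 to be willing to mix, Player 2 must be indifferent between B and A, which pins down Player 1's mix.
  Player 2's payoff from B: p·2 + (1−p)·(-6) = 8p - 6
  Player 2's payoff from A: p·(-5) + (1−p)·9 = -14p + 9
  8p - 6 = -14p + 9  ⇒  22p = 15  ⇒  p = 15/22.

p = 15/22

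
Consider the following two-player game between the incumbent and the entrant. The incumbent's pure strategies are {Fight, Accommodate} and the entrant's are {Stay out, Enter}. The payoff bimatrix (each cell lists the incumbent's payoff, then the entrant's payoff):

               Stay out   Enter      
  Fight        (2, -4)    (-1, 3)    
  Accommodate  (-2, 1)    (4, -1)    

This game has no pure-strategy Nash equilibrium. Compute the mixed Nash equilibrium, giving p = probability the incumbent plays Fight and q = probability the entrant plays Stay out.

The incumbent's mix must leave the entrant indifferent between Stay out and Enter.
  the entrant's payoff from Stay out: p·(-4) + (1−p)·1 = -5p + 1
  the entrant's payoff from Enter: p·3 + (1−p)·(-1) = 4p - 1
  -5p + 1 = 4p - 1  ⇒  -9p = -2  ⇒  p = 2/9.
For the incumbent to be willing to mix, the incumbent must be indifferent between Fight and Accommodate, which pins down the entrant's mix.
  the incumbent's payoff from Fight: q·2 + (1−q)·(-1) = 3q - 1
  the incumbent's payoff from Accommodate: q·(-2) + (1−q)·4 = -6q + 4
  3q - 1 = -6q + 4  ⇒  9q = 5  ⇒  q = 5/9.

p = 2/9, q = 5/9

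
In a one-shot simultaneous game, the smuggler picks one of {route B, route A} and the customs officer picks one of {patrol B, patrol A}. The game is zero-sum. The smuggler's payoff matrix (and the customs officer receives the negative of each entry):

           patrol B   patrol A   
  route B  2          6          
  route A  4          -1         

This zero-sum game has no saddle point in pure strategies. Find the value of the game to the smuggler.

v = 26/9

In a mixed equilibrium the smuggler is indifferent between route B and route A; this condition fixes q.
  the smuggler's payoff to route B: q·2 + (1−q)·6 = -4q + 6
  the smuggler's payoff to route A: q·4 + (1−q)·(-1) = 5q - 1
  -4q + 6 = 5q - 1  ⇒  -9q = -7  ⇒  q = 7/9.
The value is the smuggler's expected payoff against this mix (using route B): (7/9)·2 + (2/9)·6 = 26/9.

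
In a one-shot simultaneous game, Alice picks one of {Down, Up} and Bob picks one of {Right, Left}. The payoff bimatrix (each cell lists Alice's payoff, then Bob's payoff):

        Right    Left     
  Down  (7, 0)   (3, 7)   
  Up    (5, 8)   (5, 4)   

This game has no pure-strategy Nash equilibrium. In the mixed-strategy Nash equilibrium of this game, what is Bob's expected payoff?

56/11

Set Bob's expected payoff from Right equal to that from Left:
  Bob's payoff to Right: p·0 + (1−p)·8 = -8p + 8
  Bob's payoff to Left: p·7 + (1−p)·4 = 3p + 4
  -8p + 8 = 3p + 4  ⇒  -11p = -4  ⇒  p = 4/11.
At equilibrium Bob is indifferent across columns, so Bob's payoff equals the payoff from Right: (4/11)·0 + (7/11)·8 = 56/11.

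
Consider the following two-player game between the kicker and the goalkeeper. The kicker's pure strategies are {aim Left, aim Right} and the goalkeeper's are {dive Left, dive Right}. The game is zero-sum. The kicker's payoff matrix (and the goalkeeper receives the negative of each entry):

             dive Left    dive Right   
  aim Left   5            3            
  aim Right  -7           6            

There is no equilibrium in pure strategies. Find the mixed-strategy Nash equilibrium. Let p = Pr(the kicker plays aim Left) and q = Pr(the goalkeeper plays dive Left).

p = 13/15, q = 1/5

In a mixed equilibrium the goalkeeper is indifferent between dive Left and dive Right; this condition fixes p.
  the goalkeeper's payoff from dive Left: p·(-5) + (1−p)·7 = -12p + 7
  the goalkeeper's payoff from dive Right: p·(-3) + (1−p)·(-6) = 3p - 6
  -12p + 7 = 3p - 6  ⇒  -15p = -13  ⇒  p = 13/15.
For the kicker to be willing to mix, the kicker must be indifferent between aim Left and aim Right, which pins down the goalkeeper's mix.
  the kicker's payoff from aim Left: q·5 + (1−q)·3 = 2q + 3
  the kicker's payoff from aim Right: q·(-7) + (1−q)·6 = -13q + 6
  2q + 3 = -13q + 6  ⇒  15q = 3  ⇒  q = 1/5.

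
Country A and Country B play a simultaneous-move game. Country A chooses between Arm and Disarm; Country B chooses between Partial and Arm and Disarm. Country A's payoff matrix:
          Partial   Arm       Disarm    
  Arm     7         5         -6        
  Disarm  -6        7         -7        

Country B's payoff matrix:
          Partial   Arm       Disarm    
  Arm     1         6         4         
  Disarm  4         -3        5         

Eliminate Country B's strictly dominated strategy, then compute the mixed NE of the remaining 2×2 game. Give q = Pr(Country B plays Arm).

Country B's strategy Partial is strictly dominated by Disarm: 4 > 1 and 5 > 4. Eliminate Partial.
For Country A to be willing to mix, Country A must be indifferent between Arm and Disarm, which pins down Country B's mix.
  Country A's payoff to Arm: q·5 + (1−q)·(-6) = 11q - 6
  Country A's payoff to Disarm: q·7 + (1−q)·(-7) = 14q - 7
  11q - 6 = 14q - 7  ⇒  -3q = -1  ⇒  q = 1/3.

q = 1/3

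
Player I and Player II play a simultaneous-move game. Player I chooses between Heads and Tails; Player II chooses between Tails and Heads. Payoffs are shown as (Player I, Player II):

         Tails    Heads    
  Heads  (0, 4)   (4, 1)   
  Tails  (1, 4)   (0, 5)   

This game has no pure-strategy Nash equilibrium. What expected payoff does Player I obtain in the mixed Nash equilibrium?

4/5

Set Player I's expected payoff from Heads equal to that from Tails:
  Player I's expected payoff from Heads: q·0 + (1−q)·4 = -4q + 4
  Player I's expected payoff from Tails: q·1 + (1−q)·0 = q
  -4q + 4 = q  ⇒  -5q = -4  ⇒  q = 4/5.
At equilibrium Player I is indifferent across rows, so Player I's payoff equals the payoff from Heads: (4/5)·0 + (1/5)·4 = 4/5.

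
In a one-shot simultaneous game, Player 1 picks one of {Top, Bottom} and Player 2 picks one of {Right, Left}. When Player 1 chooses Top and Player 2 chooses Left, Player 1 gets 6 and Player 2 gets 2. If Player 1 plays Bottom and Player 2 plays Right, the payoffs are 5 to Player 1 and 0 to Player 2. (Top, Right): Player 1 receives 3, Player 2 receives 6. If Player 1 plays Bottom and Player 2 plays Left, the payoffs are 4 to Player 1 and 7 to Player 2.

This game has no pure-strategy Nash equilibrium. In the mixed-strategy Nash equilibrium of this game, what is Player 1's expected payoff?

Player 2's mix must leave Player 1 indifferent between Top and Bottom.
  Player 1's payoff from Top: q·3 + (1−q)·6 = -3q + 6
  Player 1's payoff from Bottom: q·5 + (1−q)·4 = q + 4
  -3q + 6 = q + 4  ⇒  -4q = -2  ⇒  q = 1/2.
At equilibrium Player 1 is indifferent across rows, so Player 1's payoff equals the payoff from Top: (1/2)·3 + (1/2)·6 = 9/2.

9/2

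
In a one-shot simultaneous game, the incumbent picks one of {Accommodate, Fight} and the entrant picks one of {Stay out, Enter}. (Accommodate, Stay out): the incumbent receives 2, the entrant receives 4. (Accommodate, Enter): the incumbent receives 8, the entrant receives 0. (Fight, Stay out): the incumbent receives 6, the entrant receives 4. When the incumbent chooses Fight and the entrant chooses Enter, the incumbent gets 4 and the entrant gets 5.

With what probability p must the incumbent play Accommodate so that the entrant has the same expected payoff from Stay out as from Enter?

In a mixed equilibrium the entrant is indifferent between Stay out and Enter; this condition fixes p.
  the entrant's payoff from Stay out: p·4 + (1−p)·4 = 4
  the entrant's payoff from Enter: p·0 + (1−p)·5 = -5p + 5
  4 = -5p + 5  ⇒  5p = 1  ⇒  p = 1/5.

p = 1/5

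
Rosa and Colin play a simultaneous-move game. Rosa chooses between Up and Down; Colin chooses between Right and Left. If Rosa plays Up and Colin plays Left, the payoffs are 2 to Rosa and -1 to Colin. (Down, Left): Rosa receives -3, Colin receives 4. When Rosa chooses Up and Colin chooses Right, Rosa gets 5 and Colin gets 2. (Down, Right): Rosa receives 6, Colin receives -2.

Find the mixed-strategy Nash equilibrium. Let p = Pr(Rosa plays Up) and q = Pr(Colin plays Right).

p = 2/3, q = 5/6

Rosa's mix must leave Colin indifferent between Right and Left.
  Colin's payoff to Right: p·2 + (1−p)·(-2) = 4p - 2
  Colin's payoff to Left: p·(-1) + (1−p)·4 = -5p + 4
  4p - 2 = -5p + 4  ⇒  9p = 6  ⇒  p = 2/3.
For Rosa to be willing to mix, Rosa must be indifferent between Up and Down, which pins down Colin's mix.
  Rosa's payoff from Up: q·5 + (1−q)·2 = 3q + 2
  Rosa's payoff from Down: q·6 + (1−q)·(-3) = 9q - 3
  3q + 2 = 9q - 3  ⇒  -6q = -5  ⇒  q = 5/6.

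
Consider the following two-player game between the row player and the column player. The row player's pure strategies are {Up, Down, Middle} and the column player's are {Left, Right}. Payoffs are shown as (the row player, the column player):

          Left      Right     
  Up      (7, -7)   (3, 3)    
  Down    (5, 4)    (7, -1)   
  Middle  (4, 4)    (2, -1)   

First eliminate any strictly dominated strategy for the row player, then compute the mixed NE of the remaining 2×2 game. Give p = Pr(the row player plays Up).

The row player's strategy Middle is strictly dominated by Up: 7 > 4 and 3 > 2. Eliminate Middle.
For the column player to be willing to mix, the column player must be indifferent between Left and Right, which pins down the row player's mix.
  the column player's payoff to Left: p·(-7) + (1−p)·4 = -11p + 4
  the column player's payoff to Right: p·3 + (1−p)·(-1) = 4p - 1
  -11p + 4 = 4p - 1  ⇒  -15p = -5  ⇒  p = 1/3.

p = 1/3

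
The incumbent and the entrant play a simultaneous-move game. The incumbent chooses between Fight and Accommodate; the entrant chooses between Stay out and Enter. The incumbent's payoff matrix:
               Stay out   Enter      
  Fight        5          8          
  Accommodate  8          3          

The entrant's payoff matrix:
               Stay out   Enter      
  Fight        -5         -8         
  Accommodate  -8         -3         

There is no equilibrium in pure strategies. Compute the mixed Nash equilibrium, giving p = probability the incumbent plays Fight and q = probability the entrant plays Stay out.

p = 5/8, q = 5/8

The entrant's indifference between Stay out and Enter determines the incumbent's mixing probability p:
  the entrant's expected payoff from Stay out: p·(-5) + (1−p)·(-8) = 3p - 8
  the entrant's expected payoff from Enter: p·(-8) + (1−p)·(-3) = -5p - 3
  3p - 8 = -5p - 3  ⇒  8p = 5  ⇒  p = 5/8.
Set the incumbent's expected payoff from Fight equal to that from Accommodate:
  the incumbent's expected payoff from Fight: q·5 + (1−q)·8 = -3q + 8
  the incumbent's expected payoff from Accommodate: q·8 + (1−q)·3 = 5q + 3
  -3q + 8 = 5q + 3  ⇒  -8q = -5  ⇒  q = 5/8.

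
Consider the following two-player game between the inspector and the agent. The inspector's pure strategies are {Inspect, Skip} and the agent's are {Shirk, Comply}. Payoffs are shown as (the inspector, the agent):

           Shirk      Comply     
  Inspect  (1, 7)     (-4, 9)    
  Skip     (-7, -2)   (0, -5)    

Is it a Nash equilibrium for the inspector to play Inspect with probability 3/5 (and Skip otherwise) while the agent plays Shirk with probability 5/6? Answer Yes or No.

Given the agent's mix q = 5/6, the inspector's payoff from Inspect is 1/6 but from Skip is -35/6. The inspector strictly prefers Inspect, so the inspector would not mix.
So the proposed profile is not a Nash equilibrium.

No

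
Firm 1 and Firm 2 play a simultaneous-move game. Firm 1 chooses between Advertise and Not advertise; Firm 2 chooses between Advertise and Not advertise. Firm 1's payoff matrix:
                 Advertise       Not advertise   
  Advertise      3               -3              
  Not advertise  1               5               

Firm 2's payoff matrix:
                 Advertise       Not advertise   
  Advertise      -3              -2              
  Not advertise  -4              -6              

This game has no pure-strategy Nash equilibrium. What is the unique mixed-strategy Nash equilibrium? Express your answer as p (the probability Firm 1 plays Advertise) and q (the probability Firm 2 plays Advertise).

For Firm 2 to be willing to mix, Firm 2 must be indifferent between Advertise and Not advertise, which pins down Firm 1's mix.
  Firm 2's payoff from Advertise: p·(-3) + (1−p)·(-4) = p - 4
  Firm 2's payoff from Not advertise: p·(-2) + (1−p)·(-6) = 4p - 6
  p - 4 = 4p - 6  ⇒  -3p = -2  ⇒  p = 2/3.
Firm 1's indifference between Advertise and Not advertise determines Firm 2's mixing probability q:
  Firm 1's payoff from Advertise: q·3 + (1−q)·(-3) = 6q - 3
  Firm 1's payoff from Not advertise: q·1 + (1−q)·5 = -4q + 5
  6q - 3 = -4q + 5  ⇒  10q = 8  ⇒  q = 4/5.

p = 2/3, q = 4/5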